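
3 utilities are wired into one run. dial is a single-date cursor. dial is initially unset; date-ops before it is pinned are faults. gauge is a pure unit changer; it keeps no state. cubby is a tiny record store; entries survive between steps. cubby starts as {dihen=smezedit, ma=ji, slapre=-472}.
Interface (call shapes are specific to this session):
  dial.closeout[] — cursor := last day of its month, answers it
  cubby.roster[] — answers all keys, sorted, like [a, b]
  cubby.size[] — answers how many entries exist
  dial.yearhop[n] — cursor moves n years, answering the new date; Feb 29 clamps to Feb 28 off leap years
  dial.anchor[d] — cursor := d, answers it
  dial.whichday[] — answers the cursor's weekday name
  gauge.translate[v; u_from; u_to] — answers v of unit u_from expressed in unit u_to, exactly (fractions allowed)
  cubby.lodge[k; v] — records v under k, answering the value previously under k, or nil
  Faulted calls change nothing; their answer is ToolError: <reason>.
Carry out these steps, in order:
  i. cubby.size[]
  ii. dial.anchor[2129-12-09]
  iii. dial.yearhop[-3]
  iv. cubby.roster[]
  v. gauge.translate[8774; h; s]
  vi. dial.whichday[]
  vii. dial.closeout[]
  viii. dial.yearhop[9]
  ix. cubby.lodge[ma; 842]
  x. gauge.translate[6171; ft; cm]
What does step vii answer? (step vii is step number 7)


Answer: 2126-12-31

Derivation:
Step: cubby.size[]
Result: 3
Step: dial.anchor[d→2129-12-09]
Result: 2129-12-09
Step: dial.yearhop[n→-3]
Result: 2126-12-09
Step: cubby.roster[]
Result: [dihen, ma, slapre]
Step: gauge.translate[v→8774; u_from→h; u_to→s]
Result: 31586400
Step: dial.whichday[]
Result: Monday
Step: dial.closeout[]
Result: 2126-12-31
Step: dial.yearhop[n→9]
Result: 2135-12-31
Step: cubby.lodge[k→ma; v→842]
Result: ji
Step: gauge.translate[v→6171; u_from→ft; u_to→cm]
Result: 4702302/25


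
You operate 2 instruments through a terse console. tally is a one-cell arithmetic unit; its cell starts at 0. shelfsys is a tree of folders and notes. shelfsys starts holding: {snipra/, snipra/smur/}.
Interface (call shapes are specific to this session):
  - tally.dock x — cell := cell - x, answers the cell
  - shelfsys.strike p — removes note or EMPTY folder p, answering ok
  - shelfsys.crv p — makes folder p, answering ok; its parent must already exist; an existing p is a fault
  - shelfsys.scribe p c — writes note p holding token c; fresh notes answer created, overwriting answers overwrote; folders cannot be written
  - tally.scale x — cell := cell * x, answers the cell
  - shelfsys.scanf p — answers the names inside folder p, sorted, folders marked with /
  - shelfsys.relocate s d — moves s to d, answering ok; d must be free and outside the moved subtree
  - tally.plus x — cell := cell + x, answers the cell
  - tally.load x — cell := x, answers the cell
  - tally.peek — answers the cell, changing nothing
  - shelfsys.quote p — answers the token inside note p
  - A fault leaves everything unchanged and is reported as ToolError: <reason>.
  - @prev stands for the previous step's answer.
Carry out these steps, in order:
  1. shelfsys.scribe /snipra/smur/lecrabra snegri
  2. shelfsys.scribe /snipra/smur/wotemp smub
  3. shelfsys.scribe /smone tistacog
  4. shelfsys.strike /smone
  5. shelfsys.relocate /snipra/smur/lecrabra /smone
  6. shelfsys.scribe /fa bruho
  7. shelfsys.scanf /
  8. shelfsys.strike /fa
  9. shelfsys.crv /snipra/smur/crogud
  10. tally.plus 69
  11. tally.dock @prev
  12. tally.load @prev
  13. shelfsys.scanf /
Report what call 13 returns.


Answer: [smone, snipra/]

Derivation:
·→ shelfsys.scribe(p: /snipra/smur/lecrabra, c: snegri)
·← created
·→ shelfsys.scribe(p: /snipra/smur/wotemp, c: smub)
·← created
·→ shelfsys.scribe(p: /smone, c: tistacog)
·← created
·→ shelfsys.strike(p: /smone)
·← ok
·→ shelfsys.relocate(s: /snipra/smur/lecrabra, d: /smone)
·← ok
·→ shelfsys.scribe(p: /fa, c: bruho)
·← created
·→ shelfsys.scanf(p: /)
·← [fa, smone, snipra/]
·→ shelfsys.strike(p: /fa)
·← ok
·→ shelfsys.crv(p: /snipra/smur/crogud)
·← ok
·→ tally.plus(x: 69)
·← 69
·→ tally.dock(x: @prev)
·← 0
·→ tally.load(x: @prev)
·← 0
·→ shelfsys.scanf(p: /)
·← [smone, snipra/]


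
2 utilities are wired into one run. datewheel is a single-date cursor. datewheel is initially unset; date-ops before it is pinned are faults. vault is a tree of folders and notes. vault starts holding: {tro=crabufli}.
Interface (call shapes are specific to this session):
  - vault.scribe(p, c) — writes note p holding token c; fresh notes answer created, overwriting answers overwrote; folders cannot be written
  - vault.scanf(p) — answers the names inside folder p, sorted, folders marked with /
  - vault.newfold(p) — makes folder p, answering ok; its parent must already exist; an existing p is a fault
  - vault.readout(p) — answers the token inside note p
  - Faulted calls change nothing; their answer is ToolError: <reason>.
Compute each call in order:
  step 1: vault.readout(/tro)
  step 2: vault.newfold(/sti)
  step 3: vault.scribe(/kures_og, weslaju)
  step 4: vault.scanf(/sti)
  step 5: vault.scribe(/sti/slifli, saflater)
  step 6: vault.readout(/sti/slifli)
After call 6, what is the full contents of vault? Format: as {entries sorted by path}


Act: vault.readout[p→/tro]
Obs: crabufli
Act: vault.newfold[p→/sti]
Obs: ok
Act: vault.scribe[p→/kures_og; c→weslaju]
Obs: created
Act: vault.scanf[p→/sti]
Obs: []
Act: vault.scribe[p→/sti/slifli; c→saflater]
Obs: created
Act: vault.readout[p→/sti/slifli]
Obs: saflater

Answer: {kures_og=weslaju, sti/, sti/slifli=saflater, tro=crabufli}


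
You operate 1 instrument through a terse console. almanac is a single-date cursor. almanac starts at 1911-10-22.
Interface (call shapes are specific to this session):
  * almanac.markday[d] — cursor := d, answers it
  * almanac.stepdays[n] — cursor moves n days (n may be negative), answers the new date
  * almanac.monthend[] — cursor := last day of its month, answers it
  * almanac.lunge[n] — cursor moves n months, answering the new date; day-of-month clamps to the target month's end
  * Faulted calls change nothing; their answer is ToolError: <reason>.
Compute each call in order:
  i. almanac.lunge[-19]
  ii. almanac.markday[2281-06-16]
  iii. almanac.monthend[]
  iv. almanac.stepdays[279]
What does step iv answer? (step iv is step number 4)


Do: lunge[n: -19]
See: 1910-03-22
Do: markday[d: 2281-06-16]
See: 2281-06-16
Do: monthend[]
See: 2281-06-30
Do: stepdays[n: 279]
See: 2282-04-05

Answer: 2282-04-05


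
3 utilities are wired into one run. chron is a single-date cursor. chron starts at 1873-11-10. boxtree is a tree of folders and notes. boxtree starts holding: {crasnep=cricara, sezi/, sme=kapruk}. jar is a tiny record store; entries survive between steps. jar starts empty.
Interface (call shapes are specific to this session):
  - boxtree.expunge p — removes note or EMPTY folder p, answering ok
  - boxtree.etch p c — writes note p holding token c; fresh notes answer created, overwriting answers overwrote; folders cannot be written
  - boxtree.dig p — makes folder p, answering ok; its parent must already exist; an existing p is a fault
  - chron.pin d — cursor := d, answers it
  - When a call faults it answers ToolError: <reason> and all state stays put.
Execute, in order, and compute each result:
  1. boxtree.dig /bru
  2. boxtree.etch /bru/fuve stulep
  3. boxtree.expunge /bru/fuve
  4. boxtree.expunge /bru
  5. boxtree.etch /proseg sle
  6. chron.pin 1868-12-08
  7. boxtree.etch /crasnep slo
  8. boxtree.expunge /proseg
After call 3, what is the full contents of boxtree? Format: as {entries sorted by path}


==> boxtree.dig(p='/bru')
<== ok
==> boxtree.etch(p='/bru/fuve', c='stulep')
<== created
==> boxtree.expunge(p='/bru/fuve')
<== ok
==> boxtree.expunge(p='/bru')
<== ok
==> boxtree.etch(p='/proseg', c='sle')
<== created
==> chron.pin(d='1868-12-08')
<== 1868-12-08
==> boxtree.etch(p='/crasnep', c='slo')
<== overwrote
==> boxtree.expunge(p='/proseg')
<== ok

Answer: {bru/, crasnep=cricara, sezi/, sme=kapruk}


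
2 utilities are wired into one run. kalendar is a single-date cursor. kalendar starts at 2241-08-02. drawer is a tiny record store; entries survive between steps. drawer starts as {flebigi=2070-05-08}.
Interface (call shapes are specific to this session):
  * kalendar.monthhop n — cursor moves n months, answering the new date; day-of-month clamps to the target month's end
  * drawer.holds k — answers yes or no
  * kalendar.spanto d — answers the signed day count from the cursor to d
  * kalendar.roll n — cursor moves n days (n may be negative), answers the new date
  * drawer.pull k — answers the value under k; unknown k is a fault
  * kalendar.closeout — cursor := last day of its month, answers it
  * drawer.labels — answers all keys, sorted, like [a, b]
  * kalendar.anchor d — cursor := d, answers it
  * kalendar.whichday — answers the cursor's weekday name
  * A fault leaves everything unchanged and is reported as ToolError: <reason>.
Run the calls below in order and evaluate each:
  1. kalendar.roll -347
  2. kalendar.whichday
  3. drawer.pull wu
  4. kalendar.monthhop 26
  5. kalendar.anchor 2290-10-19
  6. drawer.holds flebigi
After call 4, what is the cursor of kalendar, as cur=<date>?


Answer: cur=2242-10-20

Derivation:
;; kalendar.roll(n='-347') => 2240-08-20
;; kalendar.whichday() => Thursday
;; drawer.pull(k='wu') => ToolError: no such key wu
;; kalendar.monthhop(n='26') => 2242-10-20
;; kalendar.anchor(d='2290-10-19') => 2290-10-19
;; drawer.holds(k='flebigi') => yes


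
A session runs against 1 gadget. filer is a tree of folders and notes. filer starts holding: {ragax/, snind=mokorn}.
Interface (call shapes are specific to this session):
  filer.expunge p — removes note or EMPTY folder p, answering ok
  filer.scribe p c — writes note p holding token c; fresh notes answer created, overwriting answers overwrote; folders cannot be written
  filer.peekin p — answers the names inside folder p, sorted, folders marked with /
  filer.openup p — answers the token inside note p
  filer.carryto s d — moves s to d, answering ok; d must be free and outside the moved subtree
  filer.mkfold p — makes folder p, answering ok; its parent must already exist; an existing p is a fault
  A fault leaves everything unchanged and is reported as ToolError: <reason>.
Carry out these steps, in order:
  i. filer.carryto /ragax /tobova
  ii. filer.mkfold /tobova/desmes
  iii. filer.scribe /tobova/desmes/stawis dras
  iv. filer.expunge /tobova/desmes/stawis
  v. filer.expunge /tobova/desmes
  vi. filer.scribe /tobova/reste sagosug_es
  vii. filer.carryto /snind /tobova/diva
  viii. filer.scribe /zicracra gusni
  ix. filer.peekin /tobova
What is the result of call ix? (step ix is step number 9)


Answer: [diva, reste]

Derivation:
~$ filer.carryto /ragax /tobova
  ok
~$ filer.mkfold /tobova/desmes
  ok
~$ filer.scribe /tobova/desmes/stawis dras
  created
~$ filer.expunge /tobova/desmes/stawis
  ok
~$ filer.expunge /tobova/desmes
  ok
~$ filer.scribe /tobova/reste sagosug_es
  created
~$ filer.carryto /snind /tobova/diva
  ok
~$ filer.scribe /zicracra gusni
  created
~$ filer.peekin /tobova
  [diva, reste]


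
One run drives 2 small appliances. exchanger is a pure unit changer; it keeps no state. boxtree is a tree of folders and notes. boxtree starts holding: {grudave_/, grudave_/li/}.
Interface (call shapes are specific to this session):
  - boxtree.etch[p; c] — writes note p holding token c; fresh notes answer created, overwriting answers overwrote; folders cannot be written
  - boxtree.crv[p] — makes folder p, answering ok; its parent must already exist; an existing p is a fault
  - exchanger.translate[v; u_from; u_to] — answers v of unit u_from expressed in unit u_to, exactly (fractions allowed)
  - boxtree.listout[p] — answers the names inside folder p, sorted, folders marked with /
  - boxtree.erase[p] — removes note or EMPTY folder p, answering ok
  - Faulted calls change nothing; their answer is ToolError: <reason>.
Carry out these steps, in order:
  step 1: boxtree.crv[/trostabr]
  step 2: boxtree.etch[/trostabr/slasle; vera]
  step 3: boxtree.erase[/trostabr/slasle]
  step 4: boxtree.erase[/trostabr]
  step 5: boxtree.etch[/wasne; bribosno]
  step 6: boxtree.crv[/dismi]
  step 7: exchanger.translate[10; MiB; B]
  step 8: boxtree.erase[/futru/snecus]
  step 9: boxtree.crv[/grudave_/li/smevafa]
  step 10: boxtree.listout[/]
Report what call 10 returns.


Answer: [dismi/, grudave_/, wasne]

Derivation:
> boxtree.crv /trostabr
:: ok
> boxtree.etch /trostabr/slasle vera
:: created
> boxtree.erase /trostabr/slasle
:: ok
> boxtree.erase /trostabr
:: ok
> boxtree.etch /wasne bribosno
:: created
> boxtree.crv /dismi
:: ok
> exchanger.translate 10 MiB B
:: 10485760
> boxtree.erase /futru/snecus
:: ToolError: not found
> boxtree.crv /grudave_/li/smevafa
:: ok
> boxtree.listout /
:: [dismi/, grudave_/, wasne]


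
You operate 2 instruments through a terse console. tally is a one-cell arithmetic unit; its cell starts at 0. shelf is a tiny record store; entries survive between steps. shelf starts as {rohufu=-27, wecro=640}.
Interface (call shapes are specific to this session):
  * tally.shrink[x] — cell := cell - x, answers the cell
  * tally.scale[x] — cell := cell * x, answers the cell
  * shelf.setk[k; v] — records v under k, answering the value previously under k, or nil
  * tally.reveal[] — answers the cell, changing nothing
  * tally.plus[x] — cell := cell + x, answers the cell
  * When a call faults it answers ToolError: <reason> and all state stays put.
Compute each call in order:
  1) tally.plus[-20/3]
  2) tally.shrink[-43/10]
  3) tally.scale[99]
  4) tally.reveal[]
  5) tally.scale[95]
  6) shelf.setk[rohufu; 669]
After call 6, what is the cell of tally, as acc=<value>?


Answer: acc=-44517/2

Derivation:
Step: plus[x: -20/3]
Result: -20/3
Step: shrink[x: -43/10]
Result: -71/30
Step: scale[x: 99]
Result: -2343/10
Step: reveal[]
Result: -2343/10
Step: scale[x: 95]
Result: -44517/2
Step: setk[k: rohufu; v: 669]
Result: -27


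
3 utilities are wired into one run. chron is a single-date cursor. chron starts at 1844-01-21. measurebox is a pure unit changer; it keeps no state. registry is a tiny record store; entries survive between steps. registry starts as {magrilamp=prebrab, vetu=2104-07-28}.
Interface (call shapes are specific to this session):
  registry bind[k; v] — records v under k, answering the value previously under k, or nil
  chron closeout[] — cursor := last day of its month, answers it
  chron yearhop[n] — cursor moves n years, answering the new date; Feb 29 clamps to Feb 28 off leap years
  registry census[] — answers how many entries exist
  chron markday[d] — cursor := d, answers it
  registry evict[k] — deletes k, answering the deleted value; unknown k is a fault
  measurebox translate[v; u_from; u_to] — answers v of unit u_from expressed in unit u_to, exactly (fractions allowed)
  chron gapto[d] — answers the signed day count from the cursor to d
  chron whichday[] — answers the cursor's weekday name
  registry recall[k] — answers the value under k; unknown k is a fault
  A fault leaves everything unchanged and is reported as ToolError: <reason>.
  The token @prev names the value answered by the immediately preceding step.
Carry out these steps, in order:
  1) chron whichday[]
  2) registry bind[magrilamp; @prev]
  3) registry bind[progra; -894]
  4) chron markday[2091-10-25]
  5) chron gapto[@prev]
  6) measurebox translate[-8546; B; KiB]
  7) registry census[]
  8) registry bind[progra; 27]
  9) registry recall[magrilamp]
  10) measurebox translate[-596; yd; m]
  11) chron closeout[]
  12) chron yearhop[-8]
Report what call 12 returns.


Invoking chron whichday(), → Sunday.
Invoking registry bind passing k=magrilamp, v=@prev, and see prebrab.
Now I run registry bind passing k=progra, v=-894, and see nil.
Then chron markday passing d=2091-10-25, which returns 2091-10-25.
Using chron gapto passing d=@prev, and get 0.
I run measurebox translate passing v=-8546, u_from=B, u_to=KiB, and see -4273/512.
Next I call registry census(), and observe 3.
Invoking registry bind passing k=progra, v=27, giving -894.
Invoking registry recall passing k=magrilamp, and observe Sunday.
Then measurebox translate passing v=-596, u_from=yd, u_to=m, yielding -340614/625.
Using chron closeout(), → 2091-10-31.
I use chron yearhop passing n=-8, giving 2083-10-31.

Answer: 2083-10-31


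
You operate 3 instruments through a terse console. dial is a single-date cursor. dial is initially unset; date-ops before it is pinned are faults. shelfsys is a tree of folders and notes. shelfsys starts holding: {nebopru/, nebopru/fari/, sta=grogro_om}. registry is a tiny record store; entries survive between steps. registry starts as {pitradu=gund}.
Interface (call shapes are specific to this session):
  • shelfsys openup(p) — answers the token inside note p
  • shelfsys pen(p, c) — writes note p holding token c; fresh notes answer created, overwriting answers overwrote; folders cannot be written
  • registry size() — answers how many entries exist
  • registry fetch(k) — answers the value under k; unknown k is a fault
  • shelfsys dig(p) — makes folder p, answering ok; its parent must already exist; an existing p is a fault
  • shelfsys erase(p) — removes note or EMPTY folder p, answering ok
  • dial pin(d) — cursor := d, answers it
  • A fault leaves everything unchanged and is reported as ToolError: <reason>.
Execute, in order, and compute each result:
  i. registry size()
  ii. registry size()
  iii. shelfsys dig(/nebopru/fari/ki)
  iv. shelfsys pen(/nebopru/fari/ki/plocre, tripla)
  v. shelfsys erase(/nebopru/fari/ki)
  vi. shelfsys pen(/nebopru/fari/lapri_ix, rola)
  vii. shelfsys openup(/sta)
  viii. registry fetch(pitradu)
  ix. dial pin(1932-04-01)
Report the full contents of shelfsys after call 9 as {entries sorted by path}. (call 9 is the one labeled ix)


Answer: {nebopru/, nebopru/fari/, nebopru/fari/ki/, nebopru/fari/ki/plocre=tripla, nebopru/fari/lapri_ix=rola, sta=grogro_om}

Derivation:
~$ registry size
:: 1
~$ registry size
:: 1
~$ shelfsys dig p→/nebopru/fari/ki
:: ok
~$ shelfsys pen p→/nebopru/fari/ki/plocre c→tripla
:: created
~$ shelfsys erase p→/nebopru/fari/ki
:: ToolError: not empty
~$ shelfsys pen p→/nebopru/fari/lapri_ix c→rola
:: created
~$ shelfsys openup p→/sta
:: grogro_om
~$ registry fetch k→pitradu
:: gund
~$ dial pin d→1932-04-01
:: 1932-04-01


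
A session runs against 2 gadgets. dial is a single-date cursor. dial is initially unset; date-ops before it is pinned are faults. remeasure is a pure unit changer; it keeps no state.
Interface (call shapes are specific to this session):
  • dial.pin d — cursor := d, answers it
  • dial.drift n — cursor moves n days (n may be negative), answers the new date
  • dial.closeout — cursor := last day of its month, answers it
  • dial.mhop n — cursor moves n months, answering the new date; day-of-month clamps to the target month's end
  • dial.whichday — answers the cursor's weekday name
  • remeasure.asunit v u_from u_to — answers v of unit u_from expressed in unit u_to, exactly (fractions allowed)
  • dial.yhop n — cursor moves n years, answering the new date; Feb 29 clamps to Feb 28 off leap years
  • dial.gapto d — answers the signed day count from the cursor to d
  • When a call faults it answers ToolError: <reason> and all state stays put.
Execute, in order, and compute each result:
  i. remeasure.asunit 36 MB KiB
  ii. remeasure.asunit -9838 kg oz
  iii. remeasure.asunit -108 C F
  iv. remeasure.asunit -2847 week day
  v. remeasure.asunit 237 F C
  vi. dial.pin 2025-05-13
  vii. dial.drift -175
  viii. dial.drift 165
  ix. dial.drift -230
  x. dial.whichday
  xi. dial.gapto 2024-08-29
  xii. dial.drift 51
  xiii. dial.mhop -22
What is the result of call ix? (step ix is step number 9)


% remeasure.asunit v: 36 u_from: MB u_to: KiB
:: 140625/4
% remeasure.asunit v: -9838 u_from: kg u_to: oz
:: -15740800000000/45359237
% remeasure.asunit v: -108 u_from: C u_to: F
:: -812/5
% remeasure.asunit v: -2847 u_from: week u_to: day
:: -19929
% remeasure.asunit v: 237 u_from: F u_to: C
:: 1025/9
% dial.pin d: 2025-05-13
:: 2025-05-13
% dial.drift n: -175
:: 2024-11-19
% dial.drift n: 165
:: 2025-05-03
% dial.drift n: -230
:: 2024-09-15
% dial.whichday
:: Sunday
% dial.gapto d: 2024-08-29
:: -17
% dial.drift n: 51
:: 2024-11-05
% dial.mhop n: -22
:: 2023-01-05

Answer: 2024-09-15


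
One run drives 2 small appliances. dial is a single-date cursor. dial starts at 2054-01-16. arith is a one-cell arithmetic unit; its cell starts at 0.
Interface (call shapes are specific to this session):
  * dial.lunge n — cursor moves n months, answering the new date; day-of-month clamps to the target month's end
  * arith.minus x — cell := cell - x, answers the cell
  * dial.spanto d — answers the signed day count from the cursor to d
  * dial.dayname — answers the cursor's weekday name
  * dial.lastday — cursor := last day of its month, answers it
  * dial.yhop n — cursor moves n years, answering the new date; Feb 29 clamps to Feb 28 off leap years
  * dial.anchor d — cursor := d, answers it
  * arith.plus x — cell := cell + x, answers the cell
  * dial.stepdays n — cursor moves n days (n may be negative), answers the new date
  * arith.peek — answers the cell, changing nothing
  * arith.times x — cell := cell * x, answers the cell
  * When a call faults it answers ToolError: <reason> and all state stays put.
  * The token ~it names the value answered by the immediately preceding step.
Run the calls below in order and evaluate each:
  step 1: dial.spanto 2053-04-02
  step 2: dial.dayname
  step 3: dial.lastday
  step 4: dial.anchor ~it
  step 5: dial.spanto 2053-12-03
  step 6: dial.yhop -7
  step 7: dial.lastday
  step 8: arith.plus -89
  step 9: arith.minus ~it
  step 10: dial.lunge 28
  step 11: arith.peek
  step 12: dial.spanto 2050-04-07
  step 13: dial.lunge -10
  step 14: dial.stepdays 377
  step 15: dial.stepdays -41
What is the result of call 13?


Step: spanto[d='2053-04-02']
Result: -289
Step: dayname[]
Result: Friday
Step: lastday[]
Result: 2054-01-31
Step: anchor[d='~it']
Result: 2054-01-31
Step: spanto[d='2053-12-03']
Result: -59
Step: yhop[n='-7']
Result: 2047-01-31
Step: lastday[]
Result: 2047-01-31
Step: plus[x='-89']
Result: -89
Step: minus[x='~it']
Result: 0
Step: lunge[n='28']
Result: 2049-05-31
Step: peek[]
Result: 0
Step: spanto[d='2050-04-07']
Result: 311
Step: lunge[n='-10']
Result: 2048-07-31
Step: stepdays[n='377']
Result: 2049-08-12
Step: stepdays[n='-41']
Result: 2049-07-02

Answer: 2048-07-31


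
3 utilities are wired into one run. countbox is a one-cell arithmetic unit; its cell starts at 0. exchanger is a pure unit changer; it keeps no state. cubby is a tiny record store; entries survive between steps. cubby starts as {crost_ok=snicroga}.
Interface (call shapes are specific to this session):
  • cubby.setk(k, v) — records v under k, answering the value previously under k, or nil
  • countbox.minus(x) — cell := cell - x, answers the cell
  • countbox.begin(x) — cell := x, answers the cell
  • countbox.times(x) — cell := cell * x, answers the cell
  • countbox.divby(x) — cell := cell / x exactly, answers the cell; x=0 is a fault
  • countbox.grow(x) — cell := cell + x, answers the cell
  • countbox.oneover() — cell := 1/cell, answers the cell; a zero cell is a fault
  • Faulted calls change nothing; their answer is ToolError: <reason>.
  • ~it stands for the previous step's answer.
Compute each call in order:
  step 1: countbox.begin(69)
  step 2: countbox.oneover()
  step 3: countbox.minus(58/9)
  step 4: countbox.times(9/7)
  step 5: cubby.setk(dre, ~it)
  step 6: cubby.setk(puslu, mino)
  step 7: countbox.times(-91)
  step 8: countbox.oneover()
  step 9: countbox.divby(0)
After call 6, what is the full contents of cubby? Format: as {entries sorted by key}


Answer: {crost_ok=snicroga, dre=-1331/161, puslu=mino}

Derivation:
% 1. countbox.begin(69) : 69
% 2. countbox.oneover() : 1/69
% 3. countbox.minus(58/9) : -1331/207
% 4. countbox.times(9/7) : -1331/161
% 5. cubby.setk(dre, ~it) : nil
% 6. cubby.setk(puslu, mino) : nil
% 7. countbox.times(-91) : 17303/23
% 8. countbox.oneover() : 23/17303
% 9. countbox.divby(0) : ToolError: division by zero


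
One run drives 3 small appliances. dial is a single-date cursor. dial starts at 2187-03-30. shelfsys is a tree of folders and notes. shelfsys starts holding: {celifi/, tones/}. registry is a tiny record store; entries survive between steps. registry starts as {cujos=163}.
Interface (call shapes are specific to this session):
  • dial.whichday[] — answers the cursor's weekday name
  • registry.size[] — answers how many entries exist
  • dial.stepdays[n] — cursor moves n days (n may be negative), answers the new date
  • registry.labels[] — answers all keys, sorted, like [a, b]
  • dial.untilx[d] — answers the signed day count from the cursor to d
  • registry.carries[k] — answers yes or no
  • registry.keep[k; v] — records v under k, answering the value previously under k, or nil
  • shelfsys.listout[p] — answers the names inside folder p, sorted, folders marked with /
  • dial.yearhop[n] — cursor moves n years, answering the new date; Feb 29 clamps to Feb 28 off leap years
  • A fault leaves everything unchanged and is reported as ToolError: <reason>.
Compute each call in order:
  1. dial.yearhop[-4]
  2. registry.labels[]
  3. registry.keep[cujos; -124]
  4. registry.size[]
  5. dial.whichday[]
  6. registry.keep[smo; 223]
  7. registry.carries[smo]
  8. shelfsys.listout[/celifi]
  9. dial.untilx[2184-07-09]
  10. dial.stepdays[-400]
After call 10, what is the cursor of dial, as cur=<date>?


[in] yearhop n='-4'
= 2183-03-30
[in] labels
= [cujos]
[in] keep k='cujos' v='-124'
= 163
[in] size
= 1
[in] whichday
= Sunday
[in] keep k='smo' v='223'
= nil
[in] carries k='smo'
= yes
[in] listout p='/celifi'
= []
[in] untilx d='2184-07-09'
= 467
[in] stepdays n='-400'
= 2182-02-23

Answer: cur=2182-02-23


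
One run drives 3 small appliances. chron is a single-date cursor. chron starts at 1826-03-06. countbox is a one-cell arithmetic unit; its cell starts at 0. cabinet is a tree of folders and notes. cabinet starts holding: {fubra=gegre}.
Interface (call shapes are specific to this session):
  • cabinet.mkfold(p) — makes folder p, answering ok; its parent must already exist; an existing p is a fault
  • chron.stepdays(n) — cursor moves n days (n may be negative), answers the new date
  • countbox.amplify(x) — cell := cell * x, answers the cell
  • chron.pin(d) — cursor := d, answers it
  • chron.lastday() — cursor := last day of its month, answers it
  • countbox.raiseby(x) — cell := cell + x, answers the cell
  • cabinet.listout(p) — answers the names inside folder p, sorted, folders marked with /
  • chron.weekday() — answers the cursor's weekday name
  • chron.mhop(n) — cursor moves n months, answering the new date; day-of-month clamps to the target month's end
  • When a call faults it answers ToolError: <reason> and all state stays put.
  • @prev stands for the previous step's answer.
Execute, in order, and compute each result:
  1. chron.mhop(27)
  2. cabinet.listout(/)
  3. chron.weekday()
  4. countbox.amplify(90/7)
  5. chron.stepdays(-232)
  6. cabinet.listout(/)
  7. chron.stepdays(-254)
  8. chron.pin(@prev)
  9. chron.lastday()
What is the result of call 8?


Answer: 1827-02-06

Derivation:
Do: chron.mhop[n→27]
See: 1828-06-06
Do: cabinet.listout[p→/]
See: [fubra]
Do: chron.weekday[]
See: Friday
Do: countbox.amplify[x→90/7]
See: 0
Do: chron.stepdays[n→-232]
See: 1827-10-18
Do: cabinet.listout[p→/]
See: [fubra]
Do: chron.stepdays[n→-254]
See: 1827-02-06
Do: chron.pin[d→@prev]
See: 1827-02-06
Do: chron.lastday[]
See: 1827-02-28


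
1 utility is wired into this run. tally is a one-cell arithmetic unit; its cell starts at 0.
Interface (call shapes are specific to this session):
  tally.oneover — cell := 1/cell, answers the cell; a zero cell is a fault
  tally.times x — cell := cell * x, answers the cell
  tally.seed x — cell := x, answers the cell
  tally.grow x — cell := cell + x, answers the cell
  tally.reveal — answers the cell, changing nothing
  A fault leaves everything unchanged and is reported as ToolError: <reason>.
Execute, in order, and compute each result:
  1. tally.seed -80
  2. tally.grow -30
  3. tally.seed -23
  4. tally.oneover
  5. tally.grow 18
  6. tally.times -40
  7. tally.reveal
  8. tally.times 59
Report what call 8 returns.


Act: seed[-80]
Obs: -80
Act: grow[-30]
Obs: -110
Act: seed[-23]
Obs: -23
Act: oneover[]
Obs: -1/23
Act: grow[18]
Obs: 413/23
Act: times[-40]
Obs: -16520/23
Act: reveal[]
Obs: -16520/23
Act: times[59]
Obs: -974680/23

Answer: -974680/23


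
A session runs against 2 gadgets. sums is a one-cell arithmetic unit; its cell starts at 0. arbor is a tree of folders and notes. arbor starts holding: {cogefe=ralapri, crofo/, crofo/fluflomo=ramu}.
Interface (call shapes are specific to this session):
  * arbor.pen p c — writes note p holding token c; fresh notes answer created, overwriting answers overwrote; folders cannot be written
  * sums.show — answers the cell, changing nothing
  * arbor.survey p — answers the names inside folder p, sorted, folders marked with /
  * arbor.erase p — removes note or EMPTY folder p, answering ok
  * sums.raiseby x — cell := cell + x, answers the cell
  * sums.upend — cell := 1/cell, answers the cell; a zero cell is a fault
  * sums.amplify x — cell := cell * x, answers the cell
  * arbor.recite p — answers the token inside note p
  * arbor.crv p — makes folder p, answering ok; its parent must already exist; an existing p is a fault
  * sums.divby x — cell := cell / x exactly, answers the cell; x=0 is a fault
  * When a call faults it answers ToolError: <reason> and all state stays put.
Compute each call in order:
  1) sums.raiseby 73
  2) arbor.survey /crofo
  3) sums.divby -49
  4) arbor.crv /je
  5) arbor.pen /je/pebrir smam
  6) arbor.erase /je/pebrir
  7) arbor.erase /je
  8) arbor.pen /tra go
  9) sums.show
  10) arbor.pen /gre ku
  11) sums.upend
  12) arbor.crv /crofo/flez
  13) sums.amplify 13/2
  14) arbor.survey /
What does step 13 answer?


Answer: -637/146

Derivation:
Now I run sums.raiseby using x→73, yielding 73.
I use arbor.survey using p→/crofo: [fluflomo].
Now I run sums.divby using x→-49, → -73/49.
Calling arbor.crv using p→/je, → ok.
Next I call arbor.pen using p→/je/pebrir, c→smam, and observe created.
Then arbor.erase using p→/je/pebrir, and see ok.
I try arbor.erase using p→/je, yielding ok.
Now I run arbor.pen using p→/tra, c→go, and get created.
Now I run sums.show(): -73/49.
I try arbor.pen using p→/gre, c→ku, and get created.
Calling sums.upend(), yielding -49/73.
I use arbor.crv using p→/crofo/flez, giving ok.
Using sums.amplify using x→13/2, — result: -637/146.
I use arbor.survey using p→/, giving [cogefe, crofo/, gre, tra].


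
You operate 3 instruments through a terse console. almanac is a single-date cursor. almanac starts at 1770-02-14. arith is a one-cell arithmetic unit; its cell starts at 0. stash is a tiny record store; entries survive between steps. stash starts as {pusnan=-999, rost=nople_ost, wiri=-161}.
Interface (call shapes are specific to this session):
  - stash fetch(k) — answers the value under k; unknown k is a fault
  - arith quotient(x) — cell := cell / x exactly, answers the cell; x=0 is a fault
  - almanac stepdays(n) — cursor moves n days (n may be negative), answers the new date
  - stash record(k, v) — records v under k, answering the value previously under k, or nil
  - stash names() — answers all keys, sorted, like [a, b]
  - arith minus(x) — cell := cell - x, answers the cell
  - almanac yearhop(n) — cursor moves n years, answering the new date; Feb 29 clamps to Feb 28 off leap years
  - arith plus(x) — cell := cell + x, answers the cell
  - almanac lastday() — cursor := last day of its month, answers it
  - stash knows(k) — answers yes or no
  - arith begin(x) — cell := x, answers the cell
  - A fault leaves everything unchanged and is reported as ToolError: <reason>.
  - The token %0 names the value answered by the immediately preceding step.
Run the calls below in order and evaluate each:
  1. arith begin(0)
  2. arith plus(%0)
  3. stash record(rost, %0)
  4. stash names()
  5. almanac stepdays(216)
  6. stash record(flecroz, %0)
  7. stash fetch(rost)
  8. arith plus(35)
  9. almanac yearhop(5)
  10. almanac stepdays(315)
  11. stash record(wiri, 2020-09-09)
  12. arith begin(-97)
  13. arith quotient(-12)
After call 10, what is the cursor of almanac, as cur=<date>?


Answer: cur=1776-07-29

Derivation:
·→ arith begin(x=0)
·← 0
·→ arith plus(x=%0)
·← 0
·→ stash record(k=rost, v=%0)
·← nople_ost
·→ stash names()
·← [pusnan, rost, wiri]
·→ almanac stepdays(n=216)
·← 1770-09-18
·→ stash record(k=flecroz, v=%0)
·← nil
·→ stash fetch(k=rost)
·← 0
·→ arith plus(x=35)
·← 35
·→ almanac yearhop(n=5)
·← 1775-09-18
·→ almanac stepdays(n=315)
·← 1776-07-29
·→ stash record(k=wiri, v=2020-09-09)
·← -161
·→ arith begin(x=-97)
·← -97
·→ arith quotient(x=-12)
·← 97/12


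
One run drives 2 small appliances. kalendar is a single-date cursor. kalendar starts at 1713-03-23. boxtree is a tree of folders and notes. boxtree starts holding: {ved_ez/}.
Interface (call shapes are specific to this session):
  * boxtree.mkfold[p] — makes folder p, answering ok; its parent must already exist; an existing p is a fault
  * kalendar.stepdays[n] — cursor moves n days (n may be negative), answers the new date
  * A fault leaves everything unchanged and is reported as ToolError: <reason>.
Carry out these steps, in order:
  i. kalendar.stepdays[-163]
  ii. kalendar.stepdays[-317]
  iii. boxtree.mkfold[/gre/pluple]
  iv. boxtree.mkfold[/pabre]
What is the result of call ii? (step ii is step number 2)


-- stepdays(n: -163) ~> 1712-10-11
-- stepdays(n: -317) ~> 1711-11-29
-- mkfold(p: /gre/pluple) ~> ToolError: no parent
-- mkfold(p: /pabre) ~> ok

Answer: 1711-11-29


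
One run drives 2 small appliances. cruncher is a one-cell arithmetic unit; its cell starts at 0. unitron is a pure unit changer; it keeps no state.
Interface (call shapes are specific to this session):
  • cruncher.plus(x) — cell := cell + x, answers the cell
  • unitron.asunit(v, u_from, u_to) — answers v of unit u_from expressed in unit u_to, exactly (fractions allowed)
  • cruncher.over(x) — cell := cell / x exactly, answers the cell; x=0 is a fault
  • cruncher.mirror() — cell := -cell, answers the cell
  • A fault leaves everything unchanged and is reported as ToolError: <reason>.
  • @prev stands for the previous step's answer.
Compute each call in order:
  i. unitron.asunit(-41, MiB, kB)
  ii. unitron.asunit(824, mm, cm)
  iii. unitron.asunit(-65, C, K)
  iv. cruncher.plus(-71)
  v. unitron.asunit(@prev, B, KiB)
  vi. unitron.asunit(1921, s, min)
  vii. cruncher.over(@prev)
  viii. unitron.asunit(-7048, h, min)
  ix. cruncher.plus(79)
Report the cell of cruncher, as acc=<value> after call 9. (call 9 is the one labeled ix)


I invoke unitron.asunit passing v: -41, u_from: MiB, u_to: kB, → -5373952/125.
I call unitron.asunit passing v: 824, u_from: mm, u_to: cm, → 412/5.
Calling unitron.asunit passing v: -65, u_from: C, u_to: K, giving 4163/20.
I run cruncher.plus passing x: -71, yielding -71.
Invoking unitron.asunit passing v: @prev, u_from: B, u_to: KiB, which returns -71/1024.
I run unitron.asunit passing v: 1921, u_from: s, u_to: min, — result: 1921/60.
I use cruncher.over passing x: @prev, and get -4260/1921.
Then unitron.asunit passing v: -7048, u_from: h, u_to: min: -422880.
Calling cruncher.plus passing x: 79, which returns 147499/1921.

Answer: acc=147499/1921


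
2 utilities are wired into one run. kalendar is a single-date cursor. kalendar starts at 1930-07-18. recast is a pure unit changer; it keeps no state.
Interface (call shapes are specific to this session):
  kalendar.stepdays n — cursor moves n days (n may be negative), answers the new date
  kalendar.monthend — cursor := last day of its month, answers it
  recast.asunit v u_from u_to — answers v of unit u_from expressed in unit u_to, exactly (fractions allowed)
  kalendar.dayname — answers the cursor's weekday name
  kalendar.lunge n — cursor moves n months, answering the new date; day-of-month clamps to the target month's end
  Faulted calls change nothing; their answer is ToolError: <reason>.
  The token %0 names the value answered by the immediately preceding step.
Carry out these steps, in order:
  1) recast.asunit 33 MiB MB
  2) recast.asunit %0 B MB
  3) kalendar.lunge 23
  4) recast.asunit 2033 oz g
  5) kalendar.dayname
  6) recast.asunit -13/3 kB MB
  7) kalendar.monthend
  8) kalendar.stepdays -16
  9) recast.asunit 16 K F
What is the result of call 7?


-- asunit(v='33', u_from='MiB', u_to='MB') -> 540672/15625
-- asunit(v='%0', u_from='B', u_to='MB') -> 8448/244140625
-- lunge(n='23') -> 1932-06-18
-- asunit(v='2033', u_from='oz', u_to='g') -> 92215328821/1600000
-- dayname() -> Saturday
-- asunit(v='-13/3', u_from='kB', u_to='MB') -> -13/3000
-- monthend() -> 1932-06-30
-- stepdays(n='-16') -> 1932-06-14
-- asunit(v='16', u_from='K', u_to='F') -> -43087/100

Answer: 1932-06-30


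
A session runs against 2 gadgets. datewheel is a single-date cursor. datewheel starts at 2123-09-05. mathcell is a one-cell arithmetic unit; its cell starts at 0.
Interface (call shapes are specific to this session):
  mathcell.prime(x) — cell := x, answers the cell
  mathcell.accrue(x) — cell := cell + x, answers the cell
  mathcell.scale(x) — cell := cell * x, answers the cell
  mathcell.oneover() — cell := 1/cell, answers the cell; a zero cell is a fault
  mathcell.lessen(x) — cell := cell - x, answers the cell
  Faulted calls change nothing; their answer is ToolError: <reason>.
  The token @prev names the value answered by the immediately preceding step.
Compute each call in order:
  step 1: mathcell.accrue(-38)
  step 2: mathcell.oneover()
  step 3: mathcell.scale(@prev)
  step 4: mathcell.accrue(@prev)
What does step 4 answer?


I use mathcell.accrue(x: -38), — result: -38.
Next I call mathcell.oneover(), giving -1/38.
I invoke mathcell.scale(x: @prev), — result: 1/1444.
Next I call mathcell.accrue(x: @prev), and see 1/722.

Answer: 1/722


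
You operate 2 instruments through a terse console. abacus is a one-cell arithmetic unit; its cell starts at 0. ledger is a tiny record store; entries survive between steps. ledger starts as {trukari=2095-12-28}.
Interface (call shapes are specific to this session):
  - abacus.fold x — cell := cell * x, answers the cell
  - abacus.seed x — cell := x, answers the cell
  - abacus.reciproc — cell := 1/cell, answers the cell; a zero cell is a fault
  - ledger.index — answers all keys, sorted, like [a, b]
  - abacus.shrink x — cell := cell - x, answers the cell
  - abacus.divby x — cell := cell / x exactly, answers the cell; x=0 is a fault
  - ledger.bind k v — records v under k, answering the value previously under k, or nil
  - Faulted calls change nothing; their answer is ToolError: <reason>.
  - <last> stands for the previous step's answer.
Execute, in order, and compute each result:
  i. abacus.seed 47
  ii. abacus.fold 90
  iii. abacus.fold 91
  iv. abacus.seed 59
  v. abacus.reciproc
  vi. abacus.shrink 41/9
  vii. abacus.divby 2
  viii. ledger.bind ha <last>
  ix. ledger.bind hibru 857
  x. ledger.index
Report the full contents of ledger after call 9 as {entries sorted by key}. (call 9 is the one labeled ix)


> seed x='47'
= 47
> fold x='90'
= 4230
> fold x='91'
= 384930
> seed x='59'
= 59
> reciproc
= 1/59
> shrink x='41/9'
= -2410/531
> divby x='2'
= -1205/531
> bind k='ha' v='<last>'
= nil
> bind k='hibru' v='857'
= nil
> index
= [ha, hibru, trukari]

Answer: {ha=-1205/531, hibru=857, trukari=2095-12-28}
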